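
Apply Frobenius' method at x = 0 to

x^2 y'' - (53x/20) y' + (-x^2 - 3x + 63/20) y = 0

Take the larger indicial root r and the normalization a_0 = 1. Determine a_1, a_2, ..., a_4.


Write in Frobenius form y'' + (p(x)/x) y' + (q(x)/x^2) y = 0:
  p(x) = -53/20,  q(x) = -x^2 - 3x + 63/20.
Indicial equation: r(r-1) + (-53/20) r + (63/20) = 0 -> roots r_1 = 9/4, r_2 = 7/5.
Take r = r_1 = 9/4. Let y(x) = x^r sum_{n>=0} a_n x^n with a_0 = 1.
Substitute y = x^r sum a_n x^n and match x^{r+n}. The recurrence is
  D(n) a_n - 3 a_{n-1} - 1 a_{n-2} = 0,  where D(n) = (r+n)(r+n-1) + (-53/20)(r+n) + (63/20).
  a_n = [3 a_{n-1} + 1 a_{n-2}] / D(n).
Since the indicial polynomial factors as (r - r_1)(r - r_2), D(n) = (r_1 + n - r_1)(r_1 + n - r_2) = n(n + 17/20).
Evaluating step by step (a_0 = 1):
  n = 1: D(1) = 1(1 + 17/20) = 37/20; numerator = 3(1) = 3; a_1 = (3)/(37/20) = 60/37
  n = 2: D(2) = 2(2 + 17/20) = 57/10; numerator = 3(60/37) + 1(1) = 217/37; a_2 = (217/37)/(57/10) = 2170/2109
  n = 3: D(3) = 3(3 + 17/20) = 231/20; numerator = 3(2170/2109) + 1(60/37) = 3310/703; a_3 = (3310/703)/(231/20) = 66200/162393
  n = 4: D(4) = 4(4 + 17/20) = 97/5; numerator = 3(66200/162393) + 1(2170/2109) = 365690/162393; a_4 = (365690/162393)/(97/5) = 18850/162393

r = 9/4; a_0 = 1; a_1 = 60/37; a_2 = 2170/2109; a_3 = 66200/162393; a_4 = 18850/162393


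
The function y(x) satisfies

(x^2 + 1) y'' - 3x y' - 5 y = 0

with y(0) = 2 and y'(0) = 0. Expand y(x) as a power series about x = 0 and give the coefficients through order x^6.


Ansatz: y(x) = sum_{n>=0} a_n x^n, so y'(x) = sum_{n>=1} n a_n x^(n-1) and y''(x) = sum_{n>=2} n(n-1) a_n x^(n-2).
Substitute into P(x) y'' + Q(x) y' + R(x) y = 0 with P(x) = x^2 + 1, Q(x) = -3x, R(x) = -5, and match powers of x.
Initial conditions: a_0 = 2, a_1 = 0.
Setting the coefficient of each power of x to zero and solving order by order (substituting the coefficients already found):
  x^0: 2 a_2 - 5 a_0 = 0  ->  2 a_2 = 5 a_0 = 10  ->  a_2 = 5
  x^1: 6 a_3 - 8 a_1 = 0  ->  6 a_3 = 8 a_1 = 0  ->  a_3 = 0
  x^2: 12 a_4 - 9 a_2 = 0  ->  12 a_4 = 9 a_2 = 45  ->  a_4 = 15/4
  x^3: 20 a_5 - 8 a_3 = 0  ->  20 a_5 = 8 a_3 = 0  ->  a_5 = 0
  x^4: 30 a_6 - 5 a_4 = 0  ->  30 a_6 = 5 a_4 = 75/4  ->  a_6 = 5/8
Truncated series: y(x) = 2 + 5 x^2 + (15/4) x^4 + (5/8) x^6 + O(x^7).

a_0 = 2; a_1 = 0; a_2 = 5; a_3 = 0; a_4 = 15/4; a_5 = 0; a_6 = 5/8


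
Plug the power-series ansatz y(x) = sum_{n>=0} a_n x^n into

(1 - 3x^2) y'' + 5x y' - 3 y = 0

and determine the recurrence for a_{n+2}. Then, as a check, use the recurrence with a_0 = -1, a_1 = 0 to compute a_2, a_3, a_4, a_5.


Substitute y = sum_n a_n x^n.
(1 - 3 x^2) y'' contributes (n+2)(n+1) a_{n+2} - 3 n(n-1) a_n at x^n.
5 x y'(x) contributes 5 n a_n at x^n.
-3 y(x) contributes -3 a_n at x^n.
Matching x^n: (n+2)(n+1) a_{n+2} + (-3 n(n-1) + 5 n - 3) a_n = 0.
Thus a_{n+2} = (3 n(n-1) - 5 n + 3) / ((n+1)(n+2)) * a_n.

Check with a_0 = -1, a_1 = 0 (apply the recurrence for n = 0, 1, 2, 3): a_0 = -1, a_1 = 0, a_2 = -3/2, a_3 = 0, a_4 = 1/8, a_5 = 0.

a_(n+2) = (3 n(n-1) - 5 n + 3) / ((n+1)(n+2)) * a_n; check: a_0 = -1, a_1 = 0, a_2 = -3/2, a_3 = 0, a_4 = 1/8, a_5 = 0


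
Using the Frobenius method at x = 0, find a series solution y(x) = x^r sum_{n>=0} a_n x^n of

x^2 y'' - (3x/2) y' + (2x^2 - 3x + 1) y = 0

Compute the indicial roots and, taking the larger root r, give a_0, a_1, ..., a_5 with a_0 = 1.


Write in Frobenius form y'' + (p(x)/x) y' + (q(x)/x^2) y = 0:
  p(x) = -3/2,  q(x) = 2x^2 - 3x + 1.
Indicial equation: r(r-1) + (-3/2) r + (1) = 0 -> roots r_1 = 2, r_2 = 1/2.
Take r = r_1 = 2. Let y(x) = x^r sum_{n>=0} a_n x^n with a_0 = 1.
Substitute y = x^r sum a_n x^n and match x^{r+n}. The recurrence is
  D(n) a_n - 3 a_{n-1} + 2 a_{n-2} = 0,  where D(n) = (r+n)(r+n-1) + (-3/2)(r+n) + (1).
  a_n = [3 a_{n-1} - 2 a_{n-2}] / D(n).
Since the indicial polynomial factors as (r - r_1)(r - r_2), D(n) = (r_1 + n - r_1)(r_1 + n - r_2) = n(n + 3/2).
Evaluating step by step (a_0 = 1):
  n = 1: D(1) = 1(1 + 3/2) = 5/2; numerator = 3(1) = 3; a_1 = (3)/(5/2) = 6/5
  n = 2: D(2) = 2(2 + 3/2) = 7; numerator = 3(6/5) - 2(1) = 8/5; a_2 = (8/5)/(7) = 8/35
  n = 3: D(3) = 3(3 + 3/2) = 27/2; numerator = 3(8/35) - 2(6/5) = -12/7; a_3 = (-12/7)/(27/2) = -8/63
  n = 4: D(4) = 4(4 + 3/2) = 22; numerator = 3(-8/63) - 2(8/35) = -88/105; a_4 = (-88/105)/(22) = -4/105
  n = 5: D(5) = 5(5 + 3/2) = 65/2; numerator = 3(-4/105) - 2(-8/63) = 44/315; a_5 = (44/315)/(65/2) = 88/20475

r = 2; a_0 = 1; a_1 = 6/5; a_2 = 8/35; a_3 = -8/63; a_4 = -4/105; a_5 = 88/20475


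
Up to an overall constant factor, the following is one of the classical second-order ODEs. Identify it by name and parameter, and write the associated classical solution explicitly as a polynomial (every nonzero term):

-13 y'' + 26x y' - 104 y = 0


All three coefficients share the factor -13; dividing through by -13 gives  y'' - 2x y' + 8 y = 0.
This matches the Hermite equation y'' - 2x y' + 2n y = 0 with 2n = 8, so n = 4; the polynomial solution is H_4(x).
With y = sum_k a_k x^k, matching x^k gives (k+2)(k+1) a_{k+2} = 2(k - n) a_k = 2(k - 4) a_k. The right side vanishes at k = 4, so the series with the parity of 4 terminates at degree 4.
Standard normalization: leading coefficient of H_n is 2^n, so a_4 = 2^4 = 16. Work downward with a_k = (k+1)(k+2) a_{k+2} / (2(k - n)):
  a_2 = (3)(4)(16) / (2(2 - 4)) = 192/(-4) = -48
  a_0 = (1)(2)(-48) / (2(0 - 4)) = -96/(-8) = 12
Hence H_4(x) = 16 x^4 - 48 x^2 + 12.

H_4(x); series = 16 x^4 - 48 x^2 + 12


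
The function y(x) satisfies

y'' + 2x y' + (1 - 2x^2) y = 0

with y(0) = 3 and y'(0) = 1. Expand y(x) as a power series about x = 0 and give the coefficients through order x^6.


Ansatz: y(x) = sum_{n>=0} a_n x^n, so y'(x) = sum_{n>=1} n a_n x^(n-1) and y''(x) = sum_{n>=2} n(n-1) a_n x^(n-2).
Substitute into P(x) y'' + Q(x) y' + R(x) y = 0 with P(x) = 1, Q(x) = 2x, R(x) = 1 - 2x^2, and match powers of x.
Initial conditions: a_0 = 3, a_1 = 1.
Setting the coefficient of each power of x to zero and solving order by order (substituting the coefficients already found):
  x^0: 2 a_2 + a_0 = 0  ->  2 a_2 = -a_0 = -3  ->  a_2 = -3/2
  x^1: 6 a_3 + 3 a_1 = 0  ->  6 a_3 = -3 a_1 = -3  ->  a_3 = -1/2
  x^2: 12 a_4 + 5 a_2 - 2 a_0 = 0  ->  12 a_4 = -5 a_2 + 2 a_0 = 27/2  ->  a_4 = 9/8
  x^3: 20 a_5 + 7 a_3 - 2 a_1 = 0  ->  20 a_5 = -7 a_3 + 2 a_1 = 11/2  ->  a_5 = 11/40
  x^4: 30 a_6 + 9 a_4 - 2 a_2 = 0  ->  30 a_6 = -9 a_4 + 2 a_2 = -105/8  ->  a_6 = -7/16
Truncated series: y(x) = 3 + x - (3/2) x^2 - (1/2) x^3 + (9/8) x^4 + (11/40) x^5 - (7/16) x^6 + O(x^7).

a_0 = 3; a_1 = 1; a_2 = -3/2; a_3 = -1/2; a_4 = 9/8; a_5 = 11/40; a_6 = -7/16


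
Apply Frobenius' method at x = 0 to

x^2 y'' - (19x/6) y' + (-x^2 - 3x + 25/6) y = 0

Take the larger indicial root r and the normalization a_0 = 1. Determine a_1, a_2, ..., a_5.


Write in Frobenius form y'' + (p(x)/x) y' + (q(x)/x^2) y = 0:
  p(x) = -19/6,  q(x) = -x^2 - 3x + 25/6.
Indicial equation: r(r-1) + (-19/6) r + (25/6) = 0 -> roots r_1 = 5/2, r_2 = 5/3.
Take r = r_1 = 5/2. Let y(x) = x^r sum_{n>=0} a_n x^n with a_0 = 1.
Substitute y = x^r sum a_n x^n and match x^{r+n}. The recurrence is
  D(n) a_n - 3 a_{n-1} - 1 a_{n-2} = 0,  where D(n) = (r+n)(r+n-1) + (-19/6)(r+n) + (25/6).
  a_n = [3 a_{n-1} + 1 a_{n-2}] / D(n).
Since the indicial polynomial factors as (r - r_1)(r - r_2), D(n) = (r_1 + n - r_1)(r_1 + n - r_2) = n(n + 5/6).
Evaluating step by step (a_0 = 1):
  n = 1: D(1) = 1(1 + 5/6) = 11/6; numerator = 3(1) = 3; a_1 = (3)/(11/6) = 18/11
  n = 2: D(2) = 2(2 + 5/6) = 17/3; numerator = 3(18/11) + 1(1) = 65/11; a_2 = (65/11)/(17/3) = 195/187
  n = 3: D(3) = 3(3 + 5/6) = 23/2; numerator = 3(195/187) + 1(18/11) = 81/17; a_3 = (81/17)/(23/2) = 162/391
  n = 4: D(4) = 4(4 + 5/6) = 58/3; numerator = 3(162/391) + 1(195/187) = 9831/4301; a_4 = (9831/4301)/(58/3) = 1017/8602
  n = 5: D(5) = 5(5 + 5/6) = 175/6; numerator = 3(1017/8602) + 1(162/391) = 6615/8602; a_5 = (6615/8602)/(175/6) = 567/21505

r = 5/2; a_0 = 1; a_1 = 18/11; a_2 = 195/187; a_3 = 162/391; a_4 = 1017/8602; a_5 = 567/21505


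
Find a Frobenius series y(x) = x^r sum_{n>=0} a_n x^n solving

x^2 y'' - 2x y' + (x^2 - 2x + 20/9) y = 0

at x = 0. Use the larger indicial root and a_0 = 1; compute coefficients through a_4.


Write in Frobenius form y'' + (p(x)/x) y' + (q(x)/x^2) y = 0:
  p(x) = -2,  q(x) = x^2 - 2x + 20/9.
Indicial equation: r(r-1) + (-2) r + (20/9) = 0 -> roots r_1 = 5/3, r_2 = 4/3.
Take r = r_1 = 5/3. Let y(x) = x^r sum_{n>=0} a_n x^n with a_0 = 1.
Substitute y = x^r sum a_n x^n and match x^{r+n}. The recurrence is
  D(n) a_n - 2 a_{n-1} + 1 a_{n-2} = 0,  where D(n) = (r+n)(r+n-1) + (-2)(r+n) + (20/9).
  a_n = [2 a_{n-1} - 1 a_{n-2}] / D(n).
Since the indicial polynomial factors as (r - r_1)(r - r_2), D(n) = (r_1 + n - r_1)(r_1 + n - r_2) = n(n + 1/3).
Evaluating step by step (a_0 = 1):
  n = 1: D(1) = 1(1 + 1/3) = 4/3; numerator = 2(1) = 2; a_1 = (2)/(4/3) = 3/2
  n = 2: D(2) = 2(2 + 1/3) = 14/3; numerator = 2(3/2) - 1(1) = 2; a_2 = (2)/(14/3) = 3/7
  n = 3: D(3) = 3(3 + 1/3) = 10; numerator = 2(3/7) - 1(3/2) = -9/14; a_3 = (-9/14)/(10) = -9/140
  n = 4: D(4) = 4(4 + 1/3) = 52/3; numerator = 2(-9/140) - 1(3/7) = -39/70; a_4 = (-39/70)/(52/3) = -9/280

r = 5/3; a_0 = 1; a_1 = 3/2; a_2 = 3/7; a_3 = -9/140; a_4 = -9/280


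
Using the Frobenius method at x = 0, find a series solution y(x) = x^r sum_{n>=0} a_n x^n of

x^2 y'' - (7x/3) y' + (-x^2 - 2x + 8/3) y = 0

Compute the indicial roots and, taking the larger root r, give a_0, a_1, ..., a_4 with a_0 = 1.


Write in Frobenius form y'' + (p(x)/x) y' + (q(x)/x^2) y = 0:
  p(x) = -7/3,  q(x) = -x^2 - 2x + 8/3.
Indicial equation: r(r-1) + (-7/3) r + (8/3) = 0 -> roots r_1 = 2, r_2 = 4/3.
Take r = r_1 = 2. Let y(x) = x^r sum_{n>=0} a_n x^n with a_0 = 1.
Substitute y = x^r sum a_n x^n and match x^{r+n}. The recurrence is
  D(n) a_n - 2 a_{n-1} - 1 a_{n-2} = 0,  where D(n) = (r+n)(r+n-1) + (-7/3)(r+n) + (8/3).
  a_n = [2 a_{n-1} + 1 a_{n-2}] / D(n).
Since the indicial polynomial factors as (r - r_1)(r - r_2), D(n) = (r_1 + n - r_1)(r_1 + n - r_2) = n(n + 2/3).
Evaluating step by step (a_0 = 1):
  n = 1: D(1) = 1(1 + 2/3) = 5/3; numerator = 2(1) = 2; a_1 = (2)/(5/3) = 6/5
  n = 2: D(2) = 2(2 + 2/3) = 16/3; numerator = 2(6/5) + 1(1) = 17/5; a_2 = (17/5)/(16/3) = 51/80
  n = 3: D(3) = 3(3 + 2/3) = 11; numerator = 2(51/80) + 1(6/5) = 99/40; a_3 = (99/40)/(11) = 9/40
  n = 4: D(4) = 4(4 + 2/3) = 56/3; numerator = 2(9/40) + 1(51/80) = 87/80; a_4 = (87/80)/(56/3) = 261/4480

r = 2; a_0 = 1; a_1 = 6/5; a_2 = 51/80; a_3 = 9/40; a_4 = 261/4480


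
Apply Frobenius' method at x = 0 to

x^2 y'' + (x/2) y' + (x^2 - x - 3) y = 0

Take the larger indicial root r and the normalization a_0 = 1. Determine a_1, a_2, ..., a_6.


Write in Frobenius form y'' + (p(x)/x) y' + (q(x)/x^2) y = 0:
  p(x) = 1/2,  q(x) = x^2 - x - 3.
Indicial equation: r(r-1) + (1/2) r + (-3) = 0 -> roots r_1 = 2, r_2 = -3/2.
Take r = r_1 = 2. Let y(x) = x^r sum_{n>=0} a_n x^n with a_0 = 1.
Substitute y = x^r sum a_n x^n and match x^{r+n}. The recurrence is
  D(n) a_n - 1 a_{n-1} + 1 a_{n-2} = 0,  where D(n) = (r+n)(r+n-1) + (1/2)(r+n) + (-3).
  a_n = [1 a_{n-1} - 1 a_{n-2}] / D(n).
Since the indicial polynomial factors as (r - r_1)(r - r_2), D(n) = (r_1 + n - r_1)(r_1 + n - r_2) = n(n + 7/2).
Evaluating step by step (a_0 = 1):
  n = 1: D(1) = 1(1 + 7/2) = 9/2; numerator = 1(1) = 1; a_1 = (1)/(9/2) = 2/9
  n = 2: D(2) = 2(2 + 7/2) = 11; numerator = 1(2/9) - 1(1) = -7/9; a_2 = (-7/9)/(11) = -7/99
  n = 3: D(3) = 3(3 + 7/2) = 39/2; numerator = 1(-7/99) - 1(2/9) = -29/99; a_3 = (-29/99)/(39/2) = -58/3861
  n = 4: D(4) = 4(4 + 7/2) = 30; numerator = 1(-58/3861) - 1(-7/99) = 215/3861; a_4 = (215/3861)/(30) = 43/23166
  n = 5: D(5) = 5(5 + 7/2) = 85/2; numerator = 1(43/23166) - 1(-58/3861) = 391/23166; a_5 = (391/23166)/(85/2) = 23/57915
  n = 6: D(6) = 6(6 + 7/2) = 57; numerator = 1(23/57915) - 1(43/23166) = -13/8910; a_6 = (-13/8910)/(57) = -13/507870

r = 2; a_0 = 1; a_1 = 2/9; a_2 = -7/99; a_3 = -58/3861; a_4 = 43/23166; a_5 = 23/57915; a_6 = -13/507870


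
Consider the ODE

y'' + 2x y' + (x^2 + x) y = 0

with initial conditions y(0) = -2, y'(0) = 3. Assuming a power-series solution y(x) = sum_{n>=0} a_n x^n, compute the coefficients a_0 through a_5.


Ansatz: y(x) = sum_{n>=0} a_n x^n, so y'(x) = sum_{n>=1} n a_n x^(n-1) and y''(x) = sum_{n>=2} n(n-1) a_n x^(n-2).
Substitute into P(x) y'' + Q(x) y' + R(x) y = 0 with P(x) = 1, Q(x) = 2x, R(x) = x^2 + x, and match powers of x.
Initial conditions: a_0 = -2, a_1 = 3.
Setting the coefficient of each power of x to zero and solving order by order (substituting the coefficients already found):
  x^0: 2 a_2 = 0  ->  a_2 = 0
  x^1: 6 a_3 + 2 a_1 + a_0 = 0  ->  6 a_3 = -2 a_1 - a_0 = -4  ->  a_3 = -2/3
  x^2: 12 a_4 + 4 a_2 + a_1 + a_0 = 0  ->  12 a_4 = -4 a_2 - a_1 - a_0 = -1  ->  a_4 = -1/12
  x^3: 20 a_5 + 6 a_3 + a_2 + a_1 = 0  ->  20 a_5 = -6 a_3 - a_2 - a_1 = 1  ->  a_5 = 1/20
Truncated series: y(x) = -2 + 3 x - (2/3) x^3 - (1/12) x^4 + (1/20) x^5 + O(x^6).

a_0 = -2; a_1 = 3; a_2 = 0; a_3 = -2/3; a_4 = -1/12; a_5 = 1/20


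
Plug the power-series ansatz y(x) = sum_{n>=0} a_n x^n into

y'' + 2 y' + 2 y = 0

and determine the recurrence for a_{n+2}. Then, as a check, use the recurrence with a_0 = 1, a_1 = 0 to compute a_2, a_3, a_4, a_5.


Substitute y = sum_n a_n x^n.
y''(x) has coefficient (n+2)(n+1) a_{n+2} at x^n;
2 y'(x) has coefficient 2 (n+1) a_{n+1} at x^n;
2 y(x) has coefficient 2 a_n at x^n.
Matching x^n: (n+2)(n+1) a_{n+2} + 2 (n+1) a_{n+1} + 2 a_n = 0.
Thus a_{n+2} = [-2 (n+1) a_{n+1} - 2 a_n] / ((n+1)(n+2)).

Check with a_0 = 1, a_1 = 0 (apply the recurrence for n = 0, 1, 2, 3): a_0 = 1, a_1 = 0, a_2 = -1, a_3 = 2/3, a_4 = -1/6, a_5 = 0.

a_(n+2) = [-2 (n+1) a_(n+1) - 2 a_n] / ((n+1)(n+2)); check: a_0 = 1, a_1 = 0, a_2 = -1, a_3 = 2/3, a_4 = -1/6, a_5 = 0


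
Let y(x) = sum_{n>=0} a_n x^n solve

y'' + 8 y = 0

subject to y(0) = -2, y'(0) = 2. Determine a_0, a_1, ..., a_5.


Ansatz: y(x) = sum_{n>=0} a_n x^n, so y'(x) = sum_{n>=1} n a_n x^(n-1) and y''(x) = sum_{n>=2} n(n-1) a_n x^(n-2).
Substitute into P(x) y'' + Q(x) y' + R(x) y = 0 with P(x) = 1, Q(x) = 0, R(x) = 8, and match powers of x.
Initial conditions: a_0 = -2, a_1 = 2.
Setting the coefficient of each power of x to zero and solving order by order (substituting the coefficients already found):
  x^0: 2 a_2 + 8 a_0 = 0  ->  2 a_2 = -8 a_0 = 16  ->  a_2 = 8
  x^1: 6 a_3 + 8 a_1 = 0  ->  6 a_3 = -8 a_1 = -16  ->  a_3 = -8/3
  x^2: 12 a_4 + 8 a_2 = 0  ->  12 a_4 = -8 a_2 = -64  ->  a_4 = -16/3
  x^3: 20 a_5 + 8 a_3 = 0  ->  20 a_5 = -8 a_3 = 64/3  ->  a_5 = 16/15
Truncated series: y(x) = -2 + 2 x + 8 x^2 - (8/3) x^3 - (16/3) x^4 + (16/15) x^5 + O(x^6).

a_0 = -2; a_1 = 2; a_2 = 8; a_3 = -8/3; a_4 = -16/3; a_5 = 16/15


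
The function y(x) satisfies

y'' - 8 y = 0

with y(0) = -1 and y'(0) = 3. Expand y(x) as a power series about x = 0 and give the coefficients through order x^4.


Ansatz: y(x) = sum_{n>=0} a_n x^n, so y'(x) = sum_{n>=1} n a_n x^(n-1) and y''(x) = sum_{n>=2} n(n-1) a_n x^(n-2).
Substitute into P(x) y'' + Q(x) y' + R(x) y = 0 with P(x) = 1, Q(x) = 0, R(x) = -8, and match powers of x.
Initial conditions: a_0 = -1, a_1 = 3.
Setting the coefficient of each power of x to zero and solving order by order (substituting the coefficients already found):
  x^0: 2 a_2 - 8 a_0 = 0  ->  2 a_2 = 8 a_0 = -8  ->  a_2 = -4
  x^1: 6 a_3 - 8 a_1 = 0  ->  6 a_3 = 8 a_1 = 24  ->  a_3 = 4
  x^2: 12 a_4 - 8 a_2 = 0  ->  12 a_4 = 8 a_2 = -32  ->  a_4 = -8/3
Truncated series: y(x) = -1 + 3 x - 4 x^2 + 4 x^3 - (8/3) x^4 + O(x^5).

a_0 = -1; a_1 = 3; a_2 = -4; a_3 = 4; a_4 = -8/3


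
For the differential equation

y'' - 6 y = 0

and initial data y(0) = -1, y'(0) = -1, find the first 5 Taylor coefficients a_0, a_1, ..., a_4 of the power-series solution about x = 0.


Ansatz: y(x) = sum_{n>=0} a_n x^n, so y'(x) = sum_{n>=1} n a_n x^(n-1) and y''(x) = sum_{n>=2} n(n-1) a_n x^(n-2).
Substitute into P(x) y'' + Q(x) y' + R(x) y = 0 with P(x) = 1, Q(x) = 0, R(x) = -6, and match powers of x.
Initial conditions: a_0 = -1, a_1 = -1.
Setting the coefficient of each power of x to zero and solving order by order (substituting the coefficients already found):
  x^0: 2 a_2 - 6 a_0 = 0  ->  2 a_2 = 6 a_0 = -6  ->  a_2 = -3
  x^1: 6 a_3 - 6 a_1 = 0  ->  6 a_3 = 6 a_1 = -6  ->  a_3 = -1
  x^2: 12 a_4 - 6 a_2 = 0  ->  12 a_4 = 6 a_2 = -18  ->  a_4 = -3/2
Truncated series: y(x) = -1 - x - 3 x^2 - x^3 - (3/2) x^4 + O(x^5).

a_0 = -1; a_1 = -1; a_2 = -3; a_3 = -1; a_4 = -3/2


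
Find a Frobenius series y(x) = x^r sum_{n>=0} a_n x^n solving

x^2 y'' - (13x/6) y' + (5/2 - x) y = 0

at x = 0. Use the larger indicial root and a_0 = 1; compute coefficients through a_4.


Write in Frobenius form y'' + (p(x)/x) y' + (q(x)/x^2) y = 0:
  p(x) = -13/6,  q(x) = 5/2 - x.
Indicial equation: r(r-1) + (-13/6) r + (5/2) = 0 -> roots r_1 = 5/3, r_2 = 3/2.
Take r = r_1 = 5/3. Let y(x) = x^r sum_{n>=0} a_n x^n with a_0 = 1.
Substitute y = x^r sum a_n x^n and match x^{r+n}. The recurrence is
  D(n) a_n - 1 a_{n-1} = 0,  where D(n) = (r+n)(r+n-1) + (-13/6)(r+n) + (5/2).
  a_n = 1 / D(n) * a_{n-1}.
Since the indicial polynomial factors as (r - r_1)(r - r_2), D(n) = (r_1 + n - r_1)(r_1 + n - r_2) = n(n + 1/6).
Evaluating step by step (a_0 = 1):
  n = 1: D(1) = 1(1 + 1/6) = 7/6; numerator = 1(1) = 1; a_1 = (1)/(7/6) = 6/7
  n = 2: D(2) = 2(2 + 1/6) = 13/3; numerator = 1(6/7) = 6/7; a_2 = (6/7)/(13/3) = 18/91
  n = 3: D(3) = 3(3 + 1/6) = 19/2; numerator = 1(18/91) = 18/91; a_3 = (18/91)/(19/2) = 36/1729
  n = 4: D(4) = 4(4 + 1/6) = 50/3; numerator = 1(36/1729) = 36/1729; a_4 = (36/1729)/(50/3) = 54/43225

r = 5/3; a_0 = 1; a_1 = 6/7; a_2 = 18/91; a_3 = 36/1729; a_4 = 54/43225


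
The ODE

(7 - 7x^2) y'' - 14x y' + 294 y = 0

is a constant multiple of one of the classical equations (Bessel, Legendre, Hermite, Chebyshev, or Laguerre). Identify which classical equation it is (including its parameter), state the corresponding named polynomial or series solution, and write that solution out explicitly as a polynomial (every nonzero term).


All three coefficients share the factor 7; dividing through by 7 gives  (1 - x^2) y'' - 2x y' + 42 y = 0.
This matches the Legendre equation (1 - x^2) y'' - 2x y' + n(n+1) y = 0 (note the -2x y' term) with n(n+1) = 42, so n = 6; the polynomial solution is P_6(x).
With y = sum_k a_k x^k, matching x^k gives (k+2)(k+1) a_{k+2} = [k(k+1) - n(n+1)] a_k = (k - 6)(k + 7) a_k. The right side vanishes at k = 6, so the series with the parity of 6 terminates at degree 6.
Standard normalization (P_n(1) = 1): leading coefficient (2n)!/(2^n (n!)^2) = 479001600/(64*518400) = 231/16, so a_6 = 231/16. Work downward with a_k = (k+1)(k+2) a_{k+2} / ((k - 6)(k + 7)):
  a_4 = (5)(6)(231/16) / ((4 - 6)(4 + 7)) = (3465/8)/(-22) = -315/16
  a_2 = (3)(4)(-315/16) / ((2 - 6)(2 + 7)) = (-945/4)/(-36) = 105/16
  a_0 = (1)(2)(105/16) / ((0 - 6)(0 + 7)) = (105/8)/(-42) = -5/16
Hence P_6(x) = 231 x^6/16 - 315 x^4/16 + 105 x^2/16 - 5/16.

P_6(x); series = 231 x^6/16 - 315 x^4/16 + 105 x^2/16 - 5/16


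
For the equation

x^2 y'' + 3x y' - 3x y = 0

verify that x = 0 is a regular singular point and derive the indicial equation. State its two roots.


Divide by x^2 to reach normal form y'' + P_1(x) y' + P_2(x) y = 0 with P_1(x) = 3/x and P_2(x) = -3/x.
x = 0 is a singular point because the y'-coefficient 3/x has a pole at x = 0 and the y-coefficient -3/x has a pole at x = 0.
It is a regular singular point because x P_1(x) = p(x) = 3 and x^2 P_2(x) = q(x) = -3x are polynomials, hence analytic at x = 0.
p(0) = 3,  q(0) = 0.
Indicial equation: r(r-1) + p(0) r + q(0) = 0, i.e. r^2 + (p(0) - 1) r + q(0) = 0, i.e. r^2 + 2 r = 0.
Discriminant: (2)^2 - 4(0) = 4, so r = (-2 ± 2)/2.
Solving: r_1 = 0, r_2 = -2.

indicial: r^2 + 2 r = 0; roots r_1 = 0, r_2 = -2


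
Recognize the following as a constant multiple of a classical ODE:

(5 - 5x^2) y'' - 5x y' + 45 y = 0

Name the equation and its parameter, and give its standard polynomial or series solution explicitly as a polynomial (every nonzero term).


All three coefficients share the factor 5; dividing through by 5 gives  (1 - x^2) y'' - x y' + 9 y = 0.
This matches the Chebyshev equation (1 - x^2) y'' - x y' + n^2 y = 0 (note the -x y' term, not -2x y') with n^2 = 9, so n = 3; the polynomial solution is T_3(x).
With y = sum_k a_k x^k, matching x^k gives (k+2)(k+1) a_{k+2} = (k^2 - n^2) a_k = (k - 3)(k + 3) a_k. The right side vanishes at k = 3, so the series with the parity of 3 terminates at degree 3.
Standard normalization: leading coefficient of T_n is 2^(n-1), so a_3 = 2^2 = 4. Work downward with a_k = (k+1)(k+2) a_{k+2} / ((k - 3)(k + 3)):
  a_1 = (2)(3)(4) / ((1 - 3)(1 + 3)) = 24/(-8) = -3
Hence T_3(x) = 4 x^3 - 3 x.

T_3(x); series = 4 x^3 - 3 x


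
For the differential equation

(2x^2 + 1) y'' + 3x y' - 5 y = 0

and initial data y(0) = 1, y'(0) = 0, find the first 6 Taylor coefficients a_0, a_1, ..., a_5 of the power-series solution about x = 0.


Ansatz: y(x) = sum_{n>=0} a_n x^n, so y'(x) = sum_{n>=1} n a_n x^(n-1) and y''(x) = sum_{n>=2} n(n-1) a_n x^(n-2).
Substitute into P(x) y'' + Q(x) y' + R(x) y = 0 with P(x) = 2x^2 + 1, Q(x) = 3x, R(x) = -5, and match powers of x.
Initial conditions: a_0 = 1, a_1 = 0.
Setting the coefficient of each power of x to zero and solving order by order (substituting the coefficients already found):
  x^0: 2 a_2 - 5 a_0 = 0  ->  2 a_2 = 5 a_0 = 5  ->  a_2 = 5/2
  x^1: 6 a_3 - 2 a_1 = 0  ->  6 a_3 = 2 a_1 = 0  ->  a_3 = 0
  x^2: 12 a_4 + 5 a_2 = 0  ->  12 a_4 = -5 a_2 = -25/2  ->  a_4 = -25/24
  x^3: 20 a_5 + 16 a_3 = 0  ->  20 a_5 = -16 a_3 = 0  ->  a_5 = 0
Truncated series: y(x) = 1 + (5/2) x^2 - (25/24) x^4 + O(x^6).

a_0 = 1; a_1 = 0; a_2 = 5/2; a_3 = 0; a_4 = -25/24; a_5 = 0


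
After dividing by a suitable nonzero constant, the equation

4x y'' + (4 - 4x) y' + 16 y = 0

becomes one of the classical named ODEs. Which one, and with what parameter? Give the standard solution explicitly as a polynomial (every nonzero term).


All three coefficients share the factor 4; dividing through by 4 gives  x y'' + (1 - x) y' + 4 y = 0.
This matches the Laguerre equation x y'' + (1 - x) y' + n y = 0 with n = 4; the polynomial solution is L_4(x).
With y = sum_k a_k x^k, matching x^k gives (k+1)k a_{k+1} + (k+1) a_{k+1} - k a_k + n a_k = 0, i.e. (k+1)^2 a_{k+1} = (k - n) a_k = (k - 4) a_k. The right side vanishes at k = 4, so the series terminates at degree 4.
Standard normalization L_n(0) = 1 gives a_0 = 1. Work upward with a_{k+1} = (k - 4) a_k / (k+1)^2:
  a_1 = (0 - 4)(1) / 1^2 = -4/1 = -4
  a_2 = (1 - 4)(-4) / 2^2 = 12/4 = 3
  a_3 = (2 - 4)(3) / 3^2 = -6/9 = -2/3
  a_4 = (3 - 4)(-2/3) / 4^2 = (2/3)/16 = 1/24
Hence L_4(x) = x^4/24 - 2 x^3/3 + 3 x^2 - 4 x + 1.

L_4(x); series = x^4/24 - 2 x^3/3 + 3 x^2 - 4 x + 1


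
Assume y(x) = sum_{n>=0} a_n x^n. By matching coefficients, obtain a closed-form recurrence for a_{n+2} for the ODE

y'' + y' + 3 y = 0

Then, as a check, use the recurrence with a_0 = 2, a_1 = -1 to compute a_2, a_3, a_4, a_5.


Substitute y = sum_n a_n x^n.
y''(x) has coefficient (n+2)(n+1) a_{n+2} at x^n;
y'(x) has coefficient (n+1) a_{n+1} at x^n;
3 y(x) has coefficient 3 a_n at x^n.
Matching x^n: (n+2)(n+1) a_{n+2} + (n+1) a_{n+1} + 3 a_n = 0.
Thus a_{n+2} = [-(n+1) a_{n+1} - 3 a_n] / ((n+1)(n+2)).

Check with a_0 = 2, a_1 = -1 (apply the recurrence for n = 0, 1, 2, 3): a_0 = 2, a_1 = -1, a_2 = -5/2, a_3 = 4/3, a_4 = 7/24, a_5 = -31/120.

a_(n+2) = [-(n+1) a_(n+1) - 3 a_n] / ((n+1)(n+2)); check: a_0 = 2, a_1 = -1, a_2 = -5/2, a_3 = 4/3, a_4 = 7/24, a_5 = -31/120


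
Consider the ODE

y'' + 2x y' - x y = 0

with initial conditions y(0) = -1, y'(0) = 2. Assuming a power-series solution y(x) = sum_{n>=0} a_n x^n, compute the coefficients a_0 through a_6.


Ansatz: y(x) = sum_{n>=0} a_n x^n, so y'(x) = sum_{n>=1} n a_n x^(n-1) and y''(x) = sum_{n>=2} n(n-1) a_n x^(n-2).
Substitute into P(x) y'' + Q(x) y' + R(x) y = 0 with P(x) = 1, Q(x) = 2x, R(x) = -x, and match powers of x.
Initial conditions: a_0 = -1, a_1 = 2.
Setting the coefficient of each power of x to zero and solving order by order (substituting the coefficients already found):
  x^0: 2 a_2 = 0  ->  a_2 = 0
  x^1: 6 a_3 + 2 a_1 - a_0 = 0  ->  6 a_3 = -2 a_1 + a_0 = -5  ->  a_3 = -5/6
  x^2: 12 a_4 + 4 a_2 - a_1 = 0  ->  12 a_4 = -4 a_2 + a_1 = 2  ->  a_4 = 1/6
  x^3: 20 a_5 + 6 a_3 - a_2 = 0  ->  20 a_5 = -6 a_3 + a_2 = 5  ->  a_5 = 1/4
  x^4: 30 a_6 + 8 a_4 - a_3 = 0  ->  30 a_6 = -8 a_4 + a_3 = -13/6  ->  a_6 = -13/180
Truncated series: y(x) = -1 + 2 x - (5/6) x^3 + (1/6) x^4 + (1/4) x^5 - (13/180) x^6 + O(x^7).

a_0 = -1; a_1 = 2; a_2 = 0; a_3 = -5/6; a_4 = 1/6; a_5 = 1/4; a_6 = -13/180


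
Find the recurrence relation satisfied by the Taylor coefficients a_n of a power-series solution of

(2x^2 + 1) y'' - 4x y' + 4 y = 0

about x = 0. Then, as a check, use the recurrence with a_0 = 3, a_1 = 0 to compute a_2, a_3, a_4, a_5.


Substitute y = sum_n a_n x^n.
(1 + 2 x^2) y'' contributes (n+2)(n+1) a_{n+2} + 2 n(n-1) a_n at x^n.
-4 x y'(x) contributes -4 n a_n at x^n.
4 y(x) contributes 4 a_n at x^n.
Matching x^n: (n+2)(n+1) a_{n+2} + (2 n(n-1) - 4 n + 4) a_n = 0.
Thus a_{n+2} = (-2 n(n-1) + 4 n - 4) / ((n+1)(n+2)) * a_n.

Check with a_0 = 3, a_1 = 0 (apply the recurrence for n = 0, 1, 2, 3): a_0 = 3, a_1 = 0, a_2 = -6, a_3 = 0, a_4 = 0, a_5 = 0.

a_(n+2) = (-2 n(n-1) + 4 n - 4) / ((n+1)(n+2)) * a_n; check: a_0 = 3, a_1 = 0, a_2 = -6, a_3 = 0, a_4 = 0, a_5 = 0


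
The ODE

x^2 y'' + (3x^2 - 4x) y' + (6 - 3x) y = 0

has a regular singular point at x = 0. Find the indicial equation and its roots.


Divide by x^2 to reach normal form y'' + P_1(x) y' + P_2(x) y = 0 with P_1(x) = 3 - 4/x and P_2(x) = -3/x + 6/x^2.
x = 0 is a singular point because the y'-coefficient 3 - 4/x has a pole at x = 0 and the y-coefficient -3/x + 6/x^2 has a pole at x = 0.
It is a regular singular point because x P_1(x) = p(x) = 3x - 4 and x^2 P_2(x) = q(x) = 6 - 3x are polynomials, hence analytic at x = 0.
p(0) = -4,  q(0) = 6.
Indicial equation: r(r-1) + p(0) r + q(0) = 0, i.e. r^2 + (p(0) - 1) r + q(0) = 0, i.e. r^2 - 5 r + 6 = 0.
Discriminant: (-5)^2 - 4(6) = 1, so r = (5 ± 1)/2.
Solving: r_1 = 3, r_2 = 2.

indicial: r^2 - 5 r + 6 = 0; roots r_1 = 3, r_2 = 2


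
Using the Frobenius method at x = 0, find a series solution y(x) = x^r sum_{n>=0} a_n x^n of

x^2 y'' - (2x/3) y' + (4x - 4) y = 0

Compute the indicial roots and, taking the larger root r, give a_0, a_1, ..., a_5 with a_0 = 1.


Write in Frobenius form y'' + (p(x)/x) y' + (q(x)/x^2) y = 0:
  p(x) = -2/3,  q(x) = 4x - 4.
Indicial equation: r(r-1) + (-2/3) r + (-4) = 0 -> roots r_1 = 3, r_2 = -4/3.
Take r = r_1 = 3. Let y(x) = x^r sum_{n>=0} a_n x^n with a_0 = 1.
Substitute y = x^r sum a_n x^n and match x^{r+n}. The recurrence is
  D(n) a_n + 4 a_{n-1} = 0,  where D(n) = (r+n)(r+n-1) + (-2/3)(r+n) + (-4).
  a_n = -4 / D(n) * a_{n-1}.
Since the indicial polynomial factors as (r - r_1)(r - r_2), D(n) = (r_1 + n - r_1)(r_1 + n - r_2) = n(n + 13/3).
Evaluating step by step (a_0 = 1):
  n = 1: D(1) = 1(1 + 13/3) = 16/3; numerator = -4(1) = -4; a_1 = (-4)/(16/3) = -3/4
  n = 2: D(2) = 2(2 + 13/3) = 38/3; numerator = -4(-3/4) = 3; a_2 = (3)/(38/3) = 9/38
  n = 3: D(3) = 3(3 + 13/3) = 22; numerator = -4(9/38) = -18/19; a_3 = (-18/19)/(22) = -9/209
  n = 4: D(4) = 4(4 + 13/3) = 100/3; numerator = -4(-9/209) = 36/209; a_4 = (36/209)/(100/3) = 27/5225
  n = 5: D(5) = 5(5 + 13/3) = 140/3; numerator = -4(27/5225) = -108/5225; a_5 = (-108/5225)/(140/3) = -81/182875

r = 3; a_0 = 1; a_1 = -3/4; a_2 = 9/38; a_3 = -9/209; a_4 = 27/5225; a_5 = -81/182875


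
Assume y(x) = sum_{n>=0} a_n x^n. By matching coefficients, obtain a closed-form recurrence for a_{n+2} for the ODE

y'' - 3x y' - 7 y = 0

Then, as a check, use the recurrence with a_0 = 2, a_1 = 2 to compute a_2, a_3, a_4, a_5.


Substitute y = sum_n a_n x^n.
y''(x) has coefficient (n+2)(n+1) a_{n+2} at x^n;
-3 x y'(x) has coefficient -3 n a_n at x^n (shift);
-7 y(x) has coefficient -7 a_n at x^n.
Matching x^n: (n+2)(n+1) a_{n+2} + (-3n - 7) a_n = 0.
Thus a_{n+2} = (3n + 7) / ((n+1)(n+2)) * a_n.

Check with a_0 = 2, a_1 = 2 (apply the recurrence for n = 0, 1, 2, 3): a_0 = 2, a_1 = 2, a_2 = 7, a_3 = 10/3, a_4 = 91/12, a_5 = 8/3.

a_(n+2) = (3n + 7) / ((n+1)(n+2)) * a_n; check: a_0 = 2, a_1 = 2, a_2 = 7, a_3 = 10/3, a_4 = 91/12, a_5 = 8/3


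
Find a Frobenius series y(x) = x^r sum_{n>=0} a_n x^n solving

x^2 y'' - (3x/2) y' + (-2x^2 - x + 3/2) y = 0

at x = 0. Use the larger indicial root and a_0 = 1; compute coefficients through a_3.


Write in Frobenius form y'' + (p(x)/x) y' + (q(x)/x^2) y = 0:
  p(x) = -3/2,  q(x) = -2x^2 - x + 3/2.
Indicial equation: r(r-1) + (-3/2) r + (3/2) = 0 -> roots r_1 = 3/2, r_2 = 1.
Take r = r_1 = 3/2. Let y(x) = x^r sum_{n>=0} a_n x^n with a_0 = 1.
Substitute y = x^r sum a_n x^n and match x^{r+n}. The recurrence is
  D(n) a_n - 1 a_{n-1} - 2 a_{n-2} = 0,  where D(n) = (r+n)(r+n-1) + (-3/2)(r+n) + (3/2).
  a_n = [1 a_{n-1} + 2 a_{n-2}] / D(n).
Since the indicial polynomial factors as (r - r_1)(r - r_2), D(n) = (r_1 + n - r_1)(r_1 + n - r_2) = n(n + 1/2).
Evaluating step by step (a_0 = 1):
  n = 1: D(1) = 1(1 + 1/2) = 3/2; numerator = 1(1) = 1; a_1 = (1)/(3/2) = 2/3
  n = 2: D(2) = 2(2 + 1/2) = 5; numerator = 1(2/3) + 2(1) = 8/3; a_2 = (8/3)/(5) = 8/15
  n = 3: D(3) = 3(3 + 1/2) = 21/2; numerator = 1(8/15) + 2(2/3) = 28/15; a_3 = (28/15)/(21/2) = 8/45

r = 3/2; a_0 = 1; a_1 = 2/3; a_2 = 8/15; a_3 = 8/45


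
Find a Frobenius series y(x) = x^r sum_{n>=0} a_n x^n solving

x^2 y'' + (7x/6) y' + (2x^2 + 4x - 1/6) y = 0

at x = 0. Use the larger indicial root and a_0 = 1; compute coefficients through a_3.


Write in Frobenius form y'' + (p(x)/x) y' + (q(x)/x^2) y = 0:
  p(x) = 7/6,  q(x) = 2x^2 + 4x - 1/6.
Indicial equation: r(r-1) + (7/6) r + (-1/6) = 0 -> roots r_1 = 1/3, r_2 = -1/2.
Take r = r_1 = 1/3. Let y(x) = x^r sum_{n>=0} a_n x^n with a_0 = 1.
Substitute y = x^r sum a_n x^n and match x^{r+n}. The recurrence is
  D(n) a_n + 4 a_{n-1} + 2 a_{n-2} = 0,  where D(n) = (r+n)(r+n-1) + (7/6)(r+n) + (-1/6).
  a_n = [-4 a_{n-1} - 2 a_{n-2}] / D(n).
Since the indicial polynomial factors as (r - r_1)(r - r_2), D(n) = (r_1 + n - r_1)(r_1 + n - r_2) = n(n + 5/6).
Evaluating step by step (a_0 = 1):
  n = 1: D(1) = 1(1 + 5/6) = 11/6; numerator = -4(1) = -4; a_1 = (-4)/(11/6) = -24/11
  n = 2: D(2) = 2(2 + 5/6) = 17/3; numerator = -4(-24/11) - 2(1) = 74/11; a_2 = (74/11)/(17/3) = 222/187
  n = 3: D(3) = 3(3 + 5/6) = 23/2; numerator = -4(222/187) - 2(-24/11) = -72/187; a_3 = (-72/187)/(23/2) = -144/4301

r = 1/3; a_0 = 1; a_1 = -24/11; a_2 = 222/187; a_3 = -144/4301


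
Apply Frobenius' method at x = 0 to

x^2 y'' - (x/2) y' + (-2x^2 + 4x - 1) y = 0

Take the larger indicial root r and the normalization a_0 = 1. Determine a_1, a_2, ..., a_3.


Write in Frobenius form y'' + (p(x)/x) y' + (q(x)/x^2) y = 0:
  p(x) = -1/2,  q(x) = -2x^2 + 4x - 1.
Indicial equation: r(r-1) + (-1/2) r + (-1) = 0 -> roots r_1 = 2, r_2 = -1/2.
Take r = r_1 = 2. Let y(x) = x^r sum_{n>=0} a_n x^n with a_0 = 1.
Substitute y = x^r sum a_n x^n and match x^{r+n}. The recurrence is
  D(n) a_n + 4 a_{n-1} - 2 a_{n-2} = 0,  where D(n) = (r+n)(r+n-1) + (-1/2)(r+n) + (-1).
  a_n = [-4 a_{n-1} + 2 a_{n-2}] / D(n).
Since the indicial polynomial factors as (r - r_1)(r - r_2), D(n) = (r_1 + n - r_1)(r_1 + n - r_2) = n(n + 5/2).
Evaluating step by step (a_0 = 1):
  n = 1: D(1) = 1(1 + 5/2) = 7/2; numerator = -4(1) = -4; a_1 = (-4)/(7/2) = -8/7
  n = 2: D(2) = 2(2 + 5/2) = 9; numerator = -4(-8/7) + 2(1) = 46/7; a_2 = (46/7)/(9) = 46/63
  n = 3: D(3) = 3(3 + 5/2) = 33/2; numerator = -4(46/63) + 2(-8/7) = -328/63; a_3 = (-328/63)/(33/2) = -656/2079

r = 2; a_0 = 1; a_1 = -8/7; a_2 = 46/63; a_3 = -656/2079


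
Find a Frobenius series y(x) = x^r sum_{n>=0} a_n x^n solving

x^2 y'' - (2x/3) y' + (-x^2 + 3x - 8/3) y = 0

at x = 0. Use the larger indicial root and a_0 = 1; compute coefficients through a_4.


Write in Frobenius form y'' + (p(x)/x) y' + (q(x)/x^2) y = 0:
  p(x) = -2/3,  q(x) = -x^2 + 3x - 8/3.
Indicial equation: r(r-1) + (-2/3) r + (-8/3) = 0 -> roots r_1 = 8/3, r_2 = -1.
Take r = r_1 = 8/3. Let y(x) = x^r sum_{n>=0} a_n x^n with a_0 = 1.
Substitute y = x^r sum a_n x^n and match x^{r+n}. The recurrence is
  D(n) a_n + 3 a_{n-1} - 1 a_{n-2} = 0,  where D(n) = (r+n)(r+n-1) + (-2/3)(r+n) + (-8/3).
  a_n = [-3 a_{n-1} + 1 a_{n-2}] / D(n).
Since the indicial polynomial factors as (r - r_1)(r - r_2), D(n) = (r_1 + n - r_1)(r_1 + n - r_2) = n(n + 11/3).
Evaluating step by step (a_0 = 1):
  n = 1: D(1) = 1(1 + 11/3) = 14/3; numerator = -3(1) = -3; a_1 = (-3)/(14/3) = -9/14
  n = 2: D(2) = 2(2 + 11/3) = 34/3; numerator = -3(-9/14) + 1(1) = 41/14; a_2 = (41/14)/(34/3) = 123/476
  n = 3: D(3) = 3(3 + 11/3) = 20; numerator = -3(123/476) + 1(-9/14) = -675/476; a_3 = (-675/476)/(20) = -135/1904
  n = 4: D(4) = 4(4 + 11/3) = 92/3; numerator = -3(-135/1904) + 1(123/476) = 897/1904; a_4 = (897/1904)/(92/3) = 117/7616

r = 8/3; a_0 = 1; a_1 = -9/14; a_2 = 123/476; a_3 = -135/1904; a_4 = 117/7616


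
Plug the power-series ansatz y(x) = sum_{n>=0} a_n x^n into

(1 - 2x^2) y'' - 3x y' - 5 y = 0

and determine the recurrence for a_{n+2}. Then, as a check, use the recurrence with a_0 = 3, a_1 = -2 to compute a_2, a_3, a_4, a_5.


Substitute y = sum_n a_n x^n.
(1 - 2 x^2) y'' contributes (n+2)(n+1) a_{n+2} - 2 n(n-1) a_n at x^n.
-3 x y'(x) contributes -3 n a_n at x^n.
-5 y(x) contributes -5 a_n at x^n.
Matching x^n: (n+2)(n+1) a_{n+2} + (-2 n(n-1) - 3 n - 5) a_n = 0.
Thus a_{n+2} = (2 n(n-1) + 3 n + 5) / ((n+1)(n+2)) * a_n.

Check with a_0 = 3, a_1 = -2 (apply the recurrence for n = 0, 1, 2, 3): a_0 = 3, a_1 = -2, a_2 = 15/2, a_3 = -8/3, a_4 = 75/8, a_5 = -52/15.

a_(n+2) = (2 n(n-1) + 3 n + 5) / ((n+1)(n+2)) * a_n; check: a_0 = 3, a_1 = -2, a_2 = 15/2, a_3 = -8/3, a_4 = 75/8, a_5 = -52/15


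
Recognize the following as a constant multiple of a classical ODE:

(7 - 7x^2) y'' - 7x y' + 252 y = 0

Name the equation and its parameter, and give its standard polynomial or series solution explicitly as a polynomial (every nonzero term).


All three coefficients share the factor 7; dividing through by 7 gives  (1 - x^2) y'' - x y' + 36 y = 0.
This matches the Chebyshev equation (1 - x^2) y'' - x y' + n^2 y = 0 (note the -x y' term, not -2x y') with n^2 = 36, so n = 6; the polynomial solution is T_6(x).
With y = sum_k a_k x^k, matching x^k gives (k+2)(k+1) a_{k+2} = (k^2 - n^2) a_k = (k - 6)(k + 6) a_k. The right side vanishes at k = 6, so the series with the parity of 6 terminates at degree 6.
Standard normalization: leading coefficient of T_n is 2^(n-1), so a_6 = 2^5 = 32. Work downward with a_k = (k+1)(k+2) a_{k+2} / ((k - 6)(k + 6)):
  a_4 = (5)(6)(32) / ((4 - 6)(4 + 6)) = 960/(-20) = -48
  a_2 = (3)(4)(-48) / ((2 - 6)(2 + 6)) = -576/(-32) = 18
  a_0 = (1)(2)(18) / ((0 - 6)(0 + 6)) = 36/(-36) = -1
Hence T_6(x) = 32 x^6 - 48 x^4 + 18 x^2 - 1.

T_6(x); series = 32 x^6 - 48 x^4 + 18 x^2 - 1


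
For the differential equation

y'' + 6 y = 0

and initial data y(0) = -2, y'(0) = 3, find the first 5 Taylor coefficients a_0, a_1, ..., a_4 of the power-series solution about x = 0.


Ansatz: y(x) = sum_{n>=0} a_n x^n, so y'(x) = sum_{n>=1} n a_n x^(n-1) and y''(x) = sum_{n>=2} n(n-1) a_n x^(n-2).
Substitute into P(x) y'' + Q(x) y' + R(x) y = 0 with P(x) = 1, Q(x) = 0, R(x) = 6, and match powers of x.
Initial conditions: a_0 = -2, a_1 = 3.
Setting the coefficient of each power of x to zero and solving order by order (substituting the coefficients already found):
  x^0: 2 a_2 + 6 a_0 = 0  ->  2 a_2 = -6 a_0 = 12  ->  a_2 = 6
  x^1: 6 a_3 + 6 a_1 = 0  ->  6 a_3 = -6 a_1 = -18  ->  a_3 = -3
  x^2: 12 a_4 + 6 a_2 = 0  ->  12 a_4 = -6 a_2 = -36  ->  a_4 = -3
Truncated series: y(x) = -2 + 3 x + 6 x^2 - 3 x^3 - 3 x^4 + O(x^5).

a_0 = -2; a_1 = 3; a_2 = 6; a_3 = -3; a_4 = -3


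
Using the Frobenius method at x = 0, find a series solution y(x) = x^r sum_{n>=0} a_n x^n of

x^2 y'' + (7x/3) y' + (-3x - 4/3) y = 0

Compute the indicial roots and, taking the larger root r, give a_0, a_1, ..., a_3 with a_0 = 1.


Write in Frobenius form y'' + (p(x)/x) y' + (q(x)/x^2) y = 0:
  p(x) = 7/3,  q(x) = -3x - 4/3.
Indicial equation: r(r-1) + (7/3) r + (-4/3) = 0 -> roots r_1 = 2/3, r_2 = -2.
Take r = r_1 = 2/3. Let y(x) = x^r sum_{n>=0} a_n x^n with a_0 = 1.
Substitute y = x^r sum a_n x^n and match x^{r+n}. The recurrence is
  D(n) a_n - 3 a_{n-1} = 0,  where D(n) = (r+n)(r+n-1) + (7/3)(r+n) + (-4/3).
  a_n = 3 / D(n) * a_{n-1}.
Since the indicial polynomial factors as (r - r_1)(r - r_2), D(n) = (r_1 + n - r_1)(r_1 + n - r_2) = n(n + 8/3).
Evaluating step by step (a_0 = 1):
  n = 1: D(1) = 1(1 + 8/3) = 11/3; numerator = 3(1) = 3; a_1 = (3)/(11/3) = 9/11
  n = 2: D(2) = 2(2 + 8/3) = 28/3; numerator = 3(9/11) = 27/11; a_2 = (27/11)/(28/3) = 81/308
  n = 3: D(3) = 3(3 + 8/3) = 17; numerator = 3(81/308) = 243/308; a_3 = (243/308)/(17) = 243/5236

r = 2/3; a_0 = 1; a_1 = 9/11; a_2 = 81/308; a_3 = 243/5236


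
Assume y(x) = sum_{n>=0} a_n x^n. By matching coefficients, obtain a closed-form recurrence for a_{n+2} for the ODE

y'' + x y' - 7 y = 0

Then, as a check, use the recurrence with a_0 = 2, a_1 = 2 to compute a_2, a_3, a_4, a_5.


Substitute y = sum_n a_n x^n.
y''(x) has coefficient (n+2)(n+1) a_{n+2} at x^n;
x y'(x) has coefficient n a_n at x^n (shift);
-7 y(x) has coefficient -7 a_n at x^n.
Matching x^n: (n+2)(n+1) a_{n+2} + (n - 7) a_n = 0.
Thus a_{n+2} = (-n + 7) / ((n+1)(n+2)) * a_n.

Check with a_0 = 2, a_1 = 2 (apply the recurrence for n = 0, 1, 2, 3): a_0 = 2, a_1 = 2, a_2 = 7, a_3 = 2, a_4 = 35/12, a_5 = 2/5.

a_(n+2) = (-n + 7) / ((n+1)(n+2)) * a_n; check: a_0 = 2, a_1 = 2, a_2 = 7, a_3 = 2, a_4 = 35/12, a_5 = 2/5


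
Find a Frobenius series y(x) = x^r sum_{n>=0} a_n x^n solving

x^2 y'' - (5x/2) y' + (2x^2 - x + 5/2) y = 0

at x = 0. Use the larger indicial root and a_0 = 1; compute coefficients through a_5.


Write in Frobenius form y'' + (p(x)/x) y' + (q(x)/x^2) y = 0:
  p(x) = -5/2,  q(x) = 2x^2 - x + 5/2.
Indicial equation: r(r-1) + (-5/2) r + (5/2) = 0 -> roots r_1 = 5/2, r_2 = 1.
Take r = r_1 = 5/2. Let y(x) = x^r sum_{n>=0} a_n x^n with a_0 = 1.
Substitute y = x^r sum a_n x^n and match x^{r+n}. The recurrence is
  D(n) a_n - 1 a_{n-1} + 2 a_{n-2} = 0,  where D(n) = (r+n)(r+n-1) + (-5/2)(r+n) + (5/2).
  a_n = [1 a_{n-1} - 2 a_{n-2}] / D(n).
Since the indicial polynomial factors as (r - r_1)(r - r_2), D(n) = (r_1 + n - r_1)(r_1 + n - r_2) = n(n + 3/2).
Evaluating step by step (a_0 = 1):
  n = 1: D(1) = 1(1 + 3/2) = 5/2; numerator = 1(1) = 1; a_1 = (1)/(5/2) = 2/5
  n = 2: D(2) = 2(2 + 3/2) = 7; numerator = 1(2/5) - 2(1) = -8/5; a_2 = (-8/5)/(7) = -8/35
  n = 3: D(3) = 3(3 + 3/2) = 27/2; numerator = 1(-8/35) - 2(2/5) = -36/35; a_3 = (-36/35)/(27/2) = -8/105
  n = 4: D(4) = 4(4 + 3/2) = 22; numerator = 1(-8/105) - 2(-8/35) = 8/21; a_4 = (8/21)/(22) = 4/231
  n = 5: D(5) = 5(5 + 3/2) = 65/2; numerator = 1(4/231) - 2(-8/105) = 28/165; a_5 = (28/165)/(65/2) = 56/10725

r = 5/2; a_0 = 1; a_1 = 2/5; a_2 = -8/35; a_3 = -8/105; a_4 = 4/231; a_5 = 56/10725


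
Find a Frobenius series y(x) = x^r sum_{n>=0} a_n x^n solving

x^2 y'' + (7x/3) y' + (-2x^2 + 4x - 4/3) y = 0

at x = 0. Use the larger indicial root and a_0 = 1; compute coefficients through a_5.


Write in Frobenius form y'' + (p(x)/x) y' + (q(x)/x^2) y = 0:
  p(x) = 7/3,  q(x) = -2x^2 + 4x - 4/3.
Indicial equation: r(r-1) + (7/3) r + (-4/3) = 0 -> roots r_1 = 2/3, r_2 = -2.
Take r = r_1 = 2/3. Let y(x) = x^r sum_{n>=0} a_n x^n with a_0 = 1.
Substitute y = x^r sum a_n x^n and match x^{r+n}. The recurrence is
  D(n) a_n + 4 a_{n-1} - 2 a_{n-2} = 0,  where D(n) = (r+n)(r+n-1) + (7/3)(r+n) + (-4/3).
  a_n = [-4 a_{n-1} + 2 a_{n-2}] / D(n).
Since the indicial polynomial factors as (r - r_1)(r - r_2), D(n) = (r_1 + n - r_1)(r_1 + n - r_2) = n(n + 8/3).
Evaluating step by step (a_0 = 1):
  n = 1: D(1) = 1(1 + 8/3) = 11/3; numerator = -4(1) = -4; a_1 = (-4)/(11/3) = -12/11
  n = 2: D(2) = 2(2 + 8/3) = 28/3; numerator = -4(-12/11) + 2(1) = 70/11; a_2 = (70/11)/(28/3) = 15/22
  n = 3: D(3) = 3(3 + 8/3) = 17; numerator = -4(15/22) + 2(-12/11) = -54/11; a_3 = (-54/11)/(17) = -54/187
  n = 4: D(4) = 4(4 + 8/3) = 80/3; numerator = -4(-54/187) + 2(15/22) = 471/187; a_4 = (471/187)/(80/3) = 1413/14960
  n = 5: D(5) = 5(5 + 8/3) = 115/3; numerator = -4(1413/14960) + 2(-54/187) = -3573/3740; a_5 = (-3573/3740)/(115/3) = -10719/430100

r = 2/3; a_0 = 1; a_1 = -12/11; a_2 = 15/22; a_3 = -54/187; a_4 = 1413/14960; a_5 = -10719/430100
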